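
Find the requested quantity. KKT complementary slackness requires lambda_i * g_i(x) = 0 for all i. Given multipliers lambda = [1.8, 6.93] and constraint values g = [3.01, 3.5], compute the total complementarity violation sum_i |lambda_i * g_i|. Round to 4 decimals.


KKT complementary slackness check:
lambda_1 * g_1 = 1.8 * 3.01 = 5.418
lambda_2 * g_2 = 6.93 * 3.5 = 24.255
Total violation = 5.418 + 24.255 = 29.673


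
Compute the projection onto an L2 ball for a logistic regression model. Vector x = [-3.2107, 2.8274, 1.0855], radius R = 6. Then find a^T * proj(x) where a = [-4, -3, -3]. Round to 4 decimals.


Step 1: Compute ||x|| (intermediates to 6 decimals).
||x|| = sqrt((-3.2107)^2 + 2.8274^2 + 1.0855^2) = 4.413739
Step 2: Project.
Since ||x|| <= R, proj = x (no scaling needed).
proj(x) = [-3.2107, 2.8274, 1.0855]
Step 3: Dot product.
a^T * proj(x) = -4*(-3.2107) - 3*2.8274 - 3*1.0855 = 1.1041


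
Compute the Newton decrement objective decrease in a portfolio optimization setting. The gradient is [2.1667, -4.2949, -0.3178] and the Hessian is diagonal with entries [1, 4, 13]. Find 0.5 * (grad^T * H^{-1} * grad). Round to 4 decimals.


Step 1: H is diagonal, so H^(-1) * g = [2.1667, -1.0737, -0.0244].
Step 2: g^T H^(-1) g = sum_i g_i^2 / H_ii
  = (2.1667)^2/1 + (-4.2949)^2/4 + (-0.3178)^2/13
  = 4.6946 + 4.6115 + 0.0078 = 9.3139
Step 3: Objective decrease = 0.5 * g^T H^(-1) g = 4.6569


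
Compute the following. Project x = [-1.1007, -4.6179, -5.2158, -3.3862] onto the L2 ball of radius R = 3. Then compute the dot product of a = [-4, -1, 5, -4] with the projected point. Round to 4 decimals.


Step 1: Compute ||x|| (intermediates to 6 decimals).
||x|| = sqrt((-1.1007)^2 + (-4.6179)^2 + (-5.2158)^2 + (-3.3862)^2) = 7.82352
Step 2: Project.
Since ||x|| > R, scale = R/||x|| = 3/7.82352 = 0.383459, proj(x) = scale * x
proj(x) = [-0.422073, -1.770775, -2.000045, -1.298469]
Step 3: Dot product.
a^T * proj(x) = -4*(-0.422073) - 1*(-1.770775) + 5*(-2.000045) - 4*(-1.298469) = -1.3473


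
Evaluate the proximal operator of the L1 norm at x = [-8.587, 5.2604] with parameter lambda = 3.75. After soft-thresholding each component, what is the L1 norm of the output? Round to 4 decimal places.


Soft-thresholding with lambda = 3.75:
prox(-8.587) = sign(-8.587)*max(|-8.587| - 3.75, 0) = -4.837
prox(5.2604) = sign(5.2604)*max(|5.2604| - 3.75, 0) = 1.5104
prox(x) = [-4.837, 1.5104]
||prox(x)||_1 = 4.837 + 1.5104 = 6.3474


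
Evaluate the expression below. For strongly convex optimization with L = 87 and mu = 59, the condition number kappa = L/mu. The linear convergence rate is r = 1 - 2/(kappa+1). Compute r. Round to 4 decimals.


Step 1: Compute the condition number.
kappa = L/mu = 87/59 = 1.4746
Step 2: Compute the convergence rate.
r = 1 - 2/(kappa + 1) = 1 - 2*mu/(L + mu) = (L - mu)/(L + mu) = 28/146 = 0.1918


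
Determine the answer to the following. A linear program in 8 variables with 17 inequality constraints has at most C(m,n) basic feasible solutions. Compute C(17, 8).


Each vertex corresponds to some choice of n active constraints out of m, so the number of vertices is at most C(m, n) = m! / (n!(m-n)!).
m = 17, n = 8
Numerator: 17 * 16 * 15 * 14 * 13 * 12 * 11 * 10
Denominator: 8! = 40320
C(17, 8) = 24310


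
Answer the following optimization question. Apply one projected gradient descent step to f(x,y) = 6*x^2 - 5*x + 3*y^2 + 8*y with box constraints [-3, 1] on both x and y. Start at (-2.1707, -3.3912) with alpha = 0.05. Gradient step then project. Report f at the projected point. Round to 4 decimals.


Step 1: Compute gradient at (-2.1707, -3.3912).
grad_x = 2*6*-2.1707 - 5 = -31.0484
grad_y = 2*3*-3.3912 + 8 = -12.3472
Step 2: Gradient step.
x_raw = -2.1707 - 0.05*-31.0484 = -0.6183
y_raw = -3.3912 - 0.05*-12.3472 = -2.7738
Step 3: Project onto [-3, 1].
x_proj = clip(-0.6183) = -0.6183
y_proj = clip(-2.7738) = -2.7738
Step 4: Evaluate f.
f(-0.6183, -2.7738) = 6.2769


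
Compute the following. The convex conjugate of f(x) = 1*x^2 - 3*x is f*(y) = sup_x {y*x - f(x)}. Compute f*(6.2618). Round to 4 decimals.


f*(y) = sup_x {y*x - a*x^2 - b*x} = sup_x {(y-b)*x - a*x^2}
FOC: (y - b) - 2a*x = 0 => x* = (y - b)/(2a)
x* = (6.2618 + 3)/(2*1) = 4.6309
f*(6.2618) = (y-b)^2/(4a) = (6.2618 + 3)^2/(4*1)
= 85.7809/4 = 21.4452


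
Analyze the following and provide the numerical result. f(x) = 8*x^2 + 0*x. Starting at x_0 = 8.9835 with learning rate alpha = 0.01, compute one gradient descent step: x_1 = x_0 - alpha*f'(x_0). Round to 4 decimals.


We compute the gradient at x_0 and apply the update.
f'(x) = 16*x + 0
f'(8.9835) = 16*8.9835 + 0 = 143.736
x_1 = 8.9835 - 0.01*143.736 = 7.5461


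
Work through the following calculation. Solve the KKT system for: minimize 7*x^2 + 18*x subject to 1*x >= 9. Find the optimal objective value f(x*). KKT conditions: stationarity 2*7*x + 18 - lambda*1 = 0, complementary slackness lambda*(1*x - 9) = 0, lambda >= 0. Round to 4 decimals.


Step 1: Try lambda = 0 (constraint inactive).
x_unc = -18/(2*7) = -1.2857
Check: 1*-1.2857 = -1.2857 < 9 -- violated!
Step 2: Constraint must be active: 1*x = 9
x* = 9/1 = 9.0
lambda = (2*7*9.0 + 18)/1 = 144.0
Step 3: Compute optimal value.
f(x*) = 7*9.0^2 + 18*9.0 = 729.0


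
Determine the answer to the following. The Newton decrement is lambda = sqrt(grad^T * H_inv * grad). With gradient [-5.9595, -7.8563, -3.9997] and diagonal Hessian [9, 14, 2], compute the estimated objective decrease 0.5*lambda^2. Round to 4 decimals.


Step 1: H is diagonal, so H^(-1) * g = [-0.6622, -0.5612, -1.9999].
Step 2: g^T H^(-1) g = sum_i g_i^2 / H_ii
  = (-5.9595)^2/9 + (-7.8563)^2/14 + (-3.9997)^2/2
  = 3.9462 + 4.4087 + 7.9988 = 16.3537
Step 3: Objective decrease = 0.5 * g^T H^(-1) g = 8.1768


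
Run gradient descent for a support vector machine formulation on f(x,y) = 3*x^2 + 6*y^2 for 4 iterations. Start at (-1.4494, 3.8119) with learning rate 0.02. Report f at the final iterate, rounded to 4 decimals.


Gradient descent on f(x,y) = 3*x^2 + 6*y^2.
Starting point: (-1.4494, 3.8119), alpha = 0.02
Step 1: grad_x = 2*3*-1.4494 = -8.6964, grad_y = 2*6*3.8119 = 45.7428
  x_1 = -1.4494 - 0.02*-8.6964 = -1.2755
  y_1 = 3.8119 - 0.02*45.7428 = 2.897
Step 2: grad_x = 2*3*-1.2755 = -7.6528, grad_y = 2*6*2.897 = 34.7645
  x_2 = -1.2755 - 0.02*-7.6528 = -1.1224
  y_2 = 2.897 - 0.02*34.7645 = 2.2018
Step 3: grad_x = 2*3*-1.1224 = -6.7345, grad_y = 2*6*2.2018 = 26.421
  x_3 = -1.1224 - 0.02*-6.7345 = -0.9877
  y_3 = 2.2018 - 0.02*26.421 = 1.6733
Step 4: grad_x = 2*3*-0.9877 = -5.9264, grad_y = 2*6*1.6733 = 20.08
  x_4 = -0.9877 - 0.02*-5.9264 = -0.8692
  y_4 = 1.6733 - 0.02*20.08 = 1.2717
f(-0.8692, 1.2717) = 3*(-0.8692)^2 + 6*1.2717^2 = 11.9703


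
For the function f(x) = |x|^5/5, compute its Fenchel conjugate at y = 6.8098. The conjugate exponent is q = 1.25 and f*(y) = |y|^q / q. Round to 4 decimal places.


The conjugate exponent q satisfies 1/p + 1/q = 1.
p = 5, so q = 5/(5 - 1) = 1.25
|y|^q = 6.8098^1.25 = 11.0006
f*(6.8098) = 11.0006 / 1.25 = 8.8005


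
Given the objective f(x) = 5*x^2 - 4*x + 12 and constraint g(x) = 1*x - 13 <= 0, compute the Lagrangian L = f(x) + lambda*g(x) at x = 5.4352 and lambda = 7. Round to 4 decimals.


Step 1: Evaluate f(x).
f(5.4352) = 5*5.4352^2 - 4*5.4352 + 12 = 137.9662
Step 2: Evaluate g(x).
g(5.4352) = 1*5.4352 - 13 = -7.5648
Step 3: Compute Lagrangian.
L = 137.9662 + 7*-7.5648 = 85.0126


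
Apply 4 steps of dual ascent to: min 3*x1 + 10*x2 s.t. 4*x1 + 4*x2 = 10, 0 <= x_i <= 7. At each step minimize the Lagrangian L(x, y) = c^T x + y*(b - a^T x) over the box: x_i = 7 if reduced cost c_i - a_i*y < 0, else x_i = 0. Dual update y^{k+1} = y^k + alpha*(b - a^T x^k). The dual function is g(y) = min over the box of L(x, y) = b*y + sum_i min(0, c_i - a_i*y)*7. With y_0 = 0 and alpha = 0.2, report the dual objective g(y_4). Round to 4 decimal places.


Dual ascent for LP: min 3*x1 + 10*x2, 4*x1 + 4*x2 = 10, 0 <= x_i <= 7
Step 1: y^k = 0.0, reduced costs: (3.0, 10.0)
  x^k = (0.0, 0.0), subgradient = b - a^T x = 10.0
  y^{k+1} = 0.0 + 0.2*10.0 = 2.0
Step 2: y^k = 2.0, reduced costs: (-5.0, 2.0)
  x^k = (7.0, 0.0), subgradient = b - a^T x = -18.0
  y^{k+1} = 2.0 + 0.2*-18.0 = -1.6
Step 3: y^k = -1.6, reduced costs: (9.4, 16.4)
  x^k = (0.0, 0.0), subgradient = b - a^T x = 10.0
  y^{k+1} = -1.6 + 0.2*10.0 = 0.4
Step 4: y^k = 0.4, reduced costs: (1.4, 8.4)
  x^k = (0.0, 0.0), subgradient = b - a^T x = 10.0
  y^{k+1} = 0.4 + 0.2*10.0 = 2.4
Dual objective at y_4 = 2.4: reduced costs (-6.6, 0.4), box minimizer x = (7.0, 0.0)
g(y_4) = b*y + (c1 - a1*y)*x1 + (c2 - a2*y)*x2 = 10*2.4 + (-6.6)*7.0 + 0.4*0.0 = 24.0 - 46.2 + 0.0 = -22.2


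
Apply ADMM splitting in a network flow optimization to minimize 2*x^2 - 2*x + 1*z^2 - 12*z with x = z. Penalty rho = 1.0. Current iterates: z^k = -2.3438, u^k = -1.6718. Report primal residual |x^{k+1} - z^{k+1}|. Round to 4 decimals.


ADMM iteration with rho = 1.0, z^k = -2.3438, u^k = -1.6718
Step 1: x-update.
Minimize 2*x^2 - 2*x + (1.0/2)*(x + 2.3438 - 1.6718)^2
FOC: (2*2 + 1.0)*x = 2 + 1.0*(-2.3438 + 1.6718)
x^{k+1} = 0.2656
Step 2: z-update.
Minimize 1*z^2 - 12*z + (1.0/2)*(0.2656 - z - 1.6718)^2
FOC: (2*1 + 1.0)*z = 12 + 1.0*(0.2656 - 1.6718)
z^{k+1} = 3.5313
Step 3: u-update.
u^{k+1} = -1.6718 + 0.2656 - 3.5313 = -4.9375
Step 4: Primal residual = |0.2656 - 3.5313| = 3.2657


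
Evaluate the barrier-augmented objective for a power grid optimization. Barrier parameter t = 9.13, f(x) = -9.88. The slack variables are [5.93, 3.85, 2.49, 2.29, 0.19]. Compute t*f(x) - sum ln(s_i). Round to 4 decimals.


Step 1: Compute log-barrier.
ln values: [1.78, 1.3481, 0.9123, 0.8286, -1.6607]
phi = -(1.78 + 1.3481 + 0.9123 + 0.8286 - 1.6607) = -3.2082
Step 2: Compute augmented objective.
t*f(x) = 9.13*-9.88 = -90.2044
Total = -90.2044 - 3.2082 = -93.4126


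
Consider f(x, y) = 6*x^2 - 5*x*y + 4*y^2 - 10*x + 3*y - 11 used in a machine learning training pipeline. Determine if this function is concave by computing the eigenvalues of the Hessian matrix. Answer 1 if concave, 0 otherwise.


The Hessian of f(x,y) = 6*x^2 - 5*x*y + 4*y^2 - 10*x + 3*y - 11 is:
H = [[12, -5], [-5, 8]]
Trace = 12 + 8 = 20
Determinant = 12*8 - (-5)^2 = 71
Discriminant = (20)^2 - 4*71 = 116.0
Eigenvalues: lambda_1 = 4.6148, lambda_2 = 15.3852
The function is not concave.

0


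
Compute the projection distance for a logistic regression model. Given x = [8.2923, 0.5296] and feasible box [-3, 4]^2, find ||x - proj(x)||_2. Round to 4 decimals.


Project each component onto [-3, 4].
clip(8.2923) = 4.0, clip(0.5296) = 0.5296
Projection = [4.0, 0.5296]
Squared diffs: [18.4238, 0.0]
Distance = sqrt(18.4238) = 4.2923


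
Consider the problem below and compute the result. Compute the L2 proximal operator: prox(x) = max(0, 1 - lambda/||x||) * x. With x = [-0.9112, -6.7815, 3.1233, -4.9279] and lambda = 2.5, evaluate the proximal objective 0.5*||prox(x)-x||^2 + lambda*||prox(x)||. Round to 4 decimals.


Step 1: Compute ||x||.
||x|| = 8.9921
Step 2: Compute scaling factor.
scale = max(0, 1 - 2.5/8.9921) = 0.722
Step 3: prox(x) = [-0.6579, -4.8961, 2.255, -3.5578]
||prox(x)|| = 6.4921
Step 4: Proximal objective.
0.5*||prox-x||^2 = 3.125
lambda*||prox|| = 16.2303
Total = 19.3553


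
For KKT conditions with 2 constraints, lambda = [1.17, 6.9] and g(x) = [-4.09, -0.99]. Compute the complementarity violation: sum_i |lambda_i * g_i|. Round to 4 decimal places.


KKT complementary slackness check:
lambda_1 * g_1 = 1.17 * -4.09 = -4.7853
lambda_2 * g_2 = 6.9 * -0.99 = -6.831
Total violation = 4.7853 + 6.831 = 11.6163


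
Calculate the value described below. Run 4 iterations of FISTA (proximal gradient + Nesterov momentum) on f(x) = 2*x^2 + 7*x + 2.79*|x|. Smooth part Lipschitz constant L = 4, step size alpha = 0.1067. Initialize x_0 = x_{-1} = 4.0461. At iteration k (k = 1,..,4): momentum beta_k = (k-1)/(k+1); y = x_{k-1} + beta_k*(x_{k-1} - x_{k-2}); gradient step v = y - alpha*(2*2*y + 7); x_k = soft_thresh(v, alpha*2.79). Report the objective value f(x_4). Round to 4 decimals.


FISTA on f(x) = 2*x^2 + 7*x + 2.79*|x|
L = 4, alpha = 0.1067
Iteration 1: beta = 0.0, y = 4.0461 + 0.0*(4.0461 - 4.0461) = 4.0461
  grad(y) = 23.1844, v = y - alpha*grad = 1.5723
  prox(v) = soft_thresh(1.5723, 0.2977) = 1.2746
Iteration 2: beta = 0.3333, y = 1.2746 + 0.3333*(1.2746 - 4.0461) = 0.3508
  grad(y) = 8.4032, v = y - alpha*grad = -0.5458
  prox(v) = soft_thresh(-0.5458, 0.2977) = -0.2481
Iteration 3: beta = 0.5, y = -0.2481 + 0.5*(-0.2481 - 1.2746) = -1.0095
  grad(y) = 2.962, v = y - alpha*grad = -1.3255
  prox(v) = soft_thresh(-1.3255, 0.2977) = -1.0279
Iteration 4: beta = 0.6, y = -1.0279 + 0.6*(-1.0279 + 0.2481) = -1.4957
  grad(y) = 1.0172, v = y - alpha*grad = -1.6042
  prox(v) = soft_thresh(-1.6042, 0.2977) = -1.3065
f(x_4) = 2*(-1.3065)^2 + 7*(-1.3065) + 2.79*|-1.3065| = -2.0864


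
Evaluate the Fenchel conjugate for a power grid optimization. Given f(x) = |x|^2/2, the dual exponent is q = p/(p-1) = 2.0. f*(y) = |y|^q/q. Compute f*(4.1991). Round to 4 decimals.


The conjugate exponent q satisfies 1/p + 1/q = 1.
p = 2, so q = 2/(2 - 1) = 2.0
|y|^q = 4.1991^2.0 = 17.6324
f*(4.1991) = 17.6324 / 2.0 = 8.8162


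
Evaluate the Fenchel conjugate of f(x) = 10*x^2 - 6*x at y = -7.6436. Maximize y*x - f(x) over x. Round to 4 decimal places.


f*(y) = sup_x {y*x - a*x^2 - b*x} = sup_x {(y-b)*x - a*x^2}
FOC: (y - b) - 2a*x = 0 => x* = (y - b)/(2a)
x* = (-7.6436 + 6)/(2*10) = -0.0822
f*(-7.6436) = (y-b)^2/(4a) = (-7.6436 + 6)^2/(4*10)
= 2.7014/40 = 0.0675


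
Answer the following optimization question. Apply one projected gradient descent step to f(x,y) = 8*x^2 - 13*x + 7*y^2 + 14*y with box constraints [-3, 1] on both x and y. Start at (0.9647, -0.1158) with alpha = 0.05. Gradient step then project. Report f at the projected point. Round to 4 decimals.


Step 1: Compute gradient at (0.9647, -0.1158).
grad_x = 2*8*0.9647 - 13 = 2.4352
grad_y = 2*7*-0.1158 + 14 = 12.3788
Step 2: Gradient step.
x_raw = 0.9647 - 0.05*2.4352 = 0.8429
y_raw = -0.1158 - 0.05*12.3788 = -0.7347
Step 3: Project onto [-3, 1].
x_proj = clip(0.8429) = 0.8429
y_proj = clip(-0.7347) = -0.7347
Step 4: Evaluate f.
f(0.8429, -0.7347) = -11.7813


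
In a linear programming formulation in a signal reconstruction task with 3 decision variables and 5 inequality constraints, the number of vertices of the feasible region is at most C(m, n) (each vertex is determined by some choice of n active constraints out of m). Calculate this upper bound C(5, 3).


Each vertex corresponds to some choice of n active constraints out of m, so the number of vertices is at most C(m, n) = m! / (n!(m-n)!).
m = 5, n = 3
Numerator: 5 * 4 * 3
Denominator: 3! = 6
C(5, 3) = 10


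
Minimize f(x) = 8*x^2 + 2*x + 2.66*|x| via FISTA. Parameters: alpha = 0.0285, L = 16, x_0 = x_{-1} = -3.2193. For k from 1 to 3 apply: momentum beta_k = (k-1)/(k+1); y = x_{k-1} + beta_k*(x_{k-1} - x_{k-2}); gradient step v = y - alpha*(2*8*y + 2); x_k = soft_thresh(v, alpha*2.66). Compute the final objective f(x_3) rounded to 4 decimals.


FISTA on f(x) = 8*x^2 + 2*x + 2.66*|x|
L = 16, alpha = 0.0285
Iteration 1: beta = 0.0, y = -3.2193 + 0.0*(-3.2193 + 3.2193) = -3.2193
  grad(y) = -49.5088, v = y - alpha*grad = -1.8083
  prox(v) = soft_thresh(-1.8083, 0.0758) = -1.7325
Iteration 2: beta = 0.3333, y = -1.7325 + 0.3333*(-1.7325 + 3.2193) = -1.2369
  grad(y) = -17.7902, v = y - alpha*grad = -0.7299
  prox(v) = soft_thresh(-0.7299, 0.0758) = -0.6541
Iteration 3: beta = 0.5, y = -0.6541 + 0.5*(-0.6541 + 1.7325) = -0.1148
  grad(y) = 0.1626, v = y - alpha*grad = -0.1195
  prox(v) = soft_thresh(-0.1195, 0.0758) = -0.0437
f(x_3) = 8*(-0.0437)^2 + 2*(-0.0437) + 2.66*|-0.0437| = 0.0441


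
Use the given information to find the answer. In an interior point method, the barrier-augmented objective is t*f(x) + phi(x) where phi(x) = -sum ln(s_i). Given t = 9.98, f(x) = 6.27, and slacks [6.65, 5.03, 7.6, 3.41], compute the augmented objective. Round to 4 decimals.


Step 1: Compute log-barrier.
ln values: [1.8946, 1.6154, 2.0281, 1.2267]
phi = -(1.8946 + 1.6154 + 2.0281 + 1.2267) = -6.7649
Step 2: Compute augmented objective.
t*f(x) = 9.98*6.27 = 62.5746
Total = 62.5746 - 6.7649 = 55.8097


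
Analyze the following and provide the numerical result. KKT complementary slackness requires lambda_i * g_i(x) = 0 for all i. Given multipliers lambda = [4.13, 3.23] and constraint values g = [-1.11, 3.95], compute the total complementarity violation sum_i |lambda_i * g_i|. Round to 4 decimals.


KKT complementary slackness check:
lambda_1 * g_1 = 4.13 * -1.11 = -4.5843
lambda_2 * g_2 = 3.23 * 3.95 = 12.7585
Total violation = 4.5843 + 12.7585 = 17.3428


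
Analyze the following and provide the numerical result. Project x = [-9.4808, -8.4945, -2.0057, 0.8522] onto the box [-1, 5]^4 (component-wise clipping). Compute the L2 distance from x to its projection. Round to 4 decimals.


Project each component onto [-1, 5].
clip(-9.4808) = -1.0, clip(-8.4945) = -1.0, clip(-2.0057) = -1.0, clip(0.8522) = 0.8522
Projection = [-1.0, -1.0, -1.0, 0.8522]
Squared diffs: [71.924, 56.1675, 1.0114, 0.0]
Distance = sqrt(129.1029) = 11.3623


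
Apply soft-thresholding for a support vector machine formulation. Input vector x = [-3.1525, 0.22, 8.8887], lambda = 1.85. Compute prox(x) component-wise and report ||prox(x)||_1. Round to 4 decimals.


Soft-thresholding with lambda = 1.85:
prox(-3.1525) = sign(-3.1525)*max(|-3.1525| - 1.85, 0) = -1.3025
prox(0.22) = sign(0.22)*max(|0.22| - 1.85, 0) = 0.0
prox(8.8887) = sign(8.8887)*max(|8.8887| - 1.85, 0) = 7.0387
prox(x) = [-1.3025, 0.0, 7.0387]
||prox(x)||_1 = 1.3025 + 0.0 + 7.0387 = 8.3412


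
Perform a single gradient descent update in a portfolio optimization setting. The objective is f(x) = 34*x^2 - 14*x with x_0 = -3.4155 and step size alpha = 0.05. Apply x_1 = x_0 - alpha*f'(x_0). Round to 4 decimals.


We compute the gradient at x_0 and apply the update.
f'(x) = 68*x - 14
f'(-3.4155) = 68*-3.4155 - 14 = -246.254
x_1 = -3.4155 - 0.05*-246.254 = 8.8972


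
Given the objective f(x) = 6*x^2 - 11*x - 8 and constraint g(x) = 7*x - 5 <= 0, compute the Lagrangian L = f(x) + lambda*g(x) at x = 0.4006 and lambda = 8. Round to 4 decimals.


Step 1: Evaluate f(x).
f(0.4006) = 6*0.4006^2 - 11*0.4006 - 8 = -11.4437
Step 2: Evaluate g(x).
g(0.4006) = 7*0.4006 - 5 = -2.1958
Step 3: Compute Lagrangian.
L = -11.4437 + 8*-2.1958 = -29.0101


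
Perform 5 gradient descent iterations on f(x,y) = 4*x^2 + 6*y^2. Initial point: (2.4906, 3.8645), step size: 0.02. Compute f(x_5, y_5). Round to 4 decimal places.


Gradient descent on f(x,y) = 4*x^2 + 6*y^2.
Starting point: (2.4906, 3.8645), alpha = 0.02
Step 1: grad_x = 2*4*2.4906 = 19.9248, grad_y = 2*6*3.8645 = 46.374
  x_1 = 2.4906 - 0.02*19.9248 = 2.0921
  y_1 = 3.8645 - 0.02*46.374 = 2.937
Step 2: grad_x = 2*4*2.0921 = 16.7368, grad_y = 2*6*2.937 = 35.2442
  x_2 = 2.0921 - 0.02*16.7368 = 1.7574
  y_2 = 2.937 - 0.02*35.2442 = 2.2321
Step 3: grad_x = 2*4*1.7574 = 14.0589, grad_y = 2*6*2.2321 = 26.7856
  x_3 = 1.7574 - 0.02*14.0589 = 1.4762
  y_3 = 2.2321 - 0.02*26.7856 = 1.6964
Step 4: grad_x = 2*4*1.4762 = 11.8095, grad_y = 2*6*1.6964 = 20.3571
  x_4 = 1.4762 - 0.02*11.8095 = 1.24
  y_4 = 1.6964 - 0.02*20.3571 = 1.2893
Step 5: grad_x = 2*4*1.24 = 9.92, grad_y = 2*6*1.2893 = 15.4714
  x_5 = 1.24 - 0.02*9.92 = 1.0416
  y_5 = 1.2893 - 0.02*15.4714 = 0.9799
f(1.0416, 0.9799) = 4*1.0416^2 + 6*0.9799^2 = 10.1004


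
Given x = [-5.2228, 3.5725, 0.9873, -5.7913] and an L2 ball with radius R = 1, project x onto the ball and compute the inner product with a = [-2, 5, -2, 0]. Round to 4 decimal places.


Step 1: Compute ||x|| (intermediates to 6 decimals).
||x|| = sqrt((-5.2228)^2 + 3.5725^2 + 0.9873^2 + (-5.7913)^2) = 8.634484
Step 2: Project.
Since ||x|| > R, scale = R/||x|| = 1/8.634484 = 0.115815, proj(x) = scale * x
proj(x) = [-0.604879, 0.413749, 0.114344, -0.670719]
Step 3: Dot product.
a^T * proj(x) = -2*(-0.604879) + 5*0.413749 - 2*0.114344 + 0*(-0.670719) = 3.0498


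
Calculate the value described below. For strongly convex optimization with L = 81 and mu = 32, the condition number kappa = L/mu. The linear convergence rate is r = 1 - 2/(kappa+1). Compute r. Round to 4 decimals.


Step 1: Compute the condition number.
kappa = L/mu = 81/32 = 2.5313
Step 2: Compute the convergence rate.
r = 1 - 2/(kappa + 1) = 1 - 2*mu/(L + mu) = (L - mu)/(L + mu) = 49/113 = 0.4336


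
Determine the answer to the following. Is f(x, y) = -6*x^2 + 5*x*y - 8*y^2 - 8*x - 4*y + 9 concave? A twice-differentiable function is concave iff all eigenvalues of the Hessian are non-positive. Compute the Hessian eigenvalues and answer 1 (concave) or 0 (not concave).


The Hessian of f(x,y) = -6*x^2 + 5*x*y - 8*y^2 - 8*x - 4*y + 9 is:
H = [[-12, 5], [5, -16]]
Trace = -12 - 16 = -28
Determinant = -12*-16 - (5)^2 = 167
Discriminant = (-28)^2 - 4*167 = 116.0
Eigenvalues: lambda_1 = -19.3852, lambda_2 = -8.6148
The function is concave.

1


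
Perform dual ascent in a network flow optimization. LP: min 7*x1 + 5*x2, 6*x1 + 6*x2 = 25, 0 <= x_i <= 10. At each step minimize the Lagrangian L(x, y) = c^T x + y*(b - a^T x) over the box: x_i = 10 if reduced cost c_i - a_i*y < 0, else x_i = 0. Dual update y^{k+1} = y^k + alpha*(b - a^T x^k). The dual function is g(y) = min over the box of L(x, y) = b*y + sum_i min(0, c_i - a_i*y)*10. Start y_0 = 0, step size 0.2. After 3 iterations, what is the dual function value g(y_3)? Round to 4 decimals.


Dual ascent for LP: min 7*x1 + 5*x2, 6*x1 + 6*x2 = 25, 0 <= x_i <= 10
Step 1: y^k = 0.0, reduced costs: (7.0, 5.0)
  x^k = (0.0, 0.0), subgradient = b - a^T x = 25.0
  y^{k+1} = 0.0 + 0.2*25.0 = 5.0
Step 2: y^k = 5.0, reduced costs: (-23.0, -25.0)
  x^k = (10.0, 10.0), subgradient = b - a^T x = -95.0
  y^{k+1} = 5.0 + 0.2*-95.0 = -14.0
Step 3: y^k = -14.0, reduced costs: (91.0, 89.0)
  x^k = (0.0, 0.0), subgradient = b - a^T x = 25.0
  y^{k+1} = -14.0 + 0.2*25.0 = -9.0
Dual objective at y_3 = -9.0: reduced costs (61.0, 59.0), box minimizer x = (0.0, 0.0)
g(y_3) = b*y + (c1 - a1*y)*x1 + (c2 - a2*y)*x2 = 25*(-9.0) + 61.0*0.0 + 59.0*0.0 = -225.0 + 0.0 + 0.0 = -225.0


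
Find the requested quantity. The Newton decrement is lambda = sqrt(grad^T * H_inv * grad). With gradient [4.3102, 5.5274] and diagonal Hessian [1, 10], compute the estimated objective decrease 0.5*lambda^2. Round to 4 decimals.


Step 1: H is diagonal, so H^(-1) * g = [4.3102, 0.5527].
Step 2: g^T H^(-1) g = sum_i g_i^2 / H_ii
  = (4.3102)^2/1 + (5.5274)^2/10
  = 18.5778 + 3.0552 = 21.633
Step 3: Objective decrease = 0.5 * g^T H^(-1) g = 10.8165


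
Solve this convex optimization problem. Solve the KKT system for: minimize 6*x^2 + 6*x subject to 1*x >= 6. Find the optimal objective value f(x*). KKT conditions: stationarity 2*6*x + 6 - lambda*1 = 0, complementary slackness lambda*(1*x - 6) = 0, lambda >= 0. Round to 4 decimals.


Step 1: Try lambda = 0 (constraint inactive).
x_unc = -6/(2*6) = -0.5
Check: 1*-0.5 = -0.5 < 6 -- violated!
Step 2: Constraint must be active: 1*x = 6
x* = 6/1 = 6.0
lambda = (2*6*6.0 + 6)/1 = 78.0
Step 3: Compute optimal value.
f(x*) = 6*6.0^2 + 6*6.0 = 252.0


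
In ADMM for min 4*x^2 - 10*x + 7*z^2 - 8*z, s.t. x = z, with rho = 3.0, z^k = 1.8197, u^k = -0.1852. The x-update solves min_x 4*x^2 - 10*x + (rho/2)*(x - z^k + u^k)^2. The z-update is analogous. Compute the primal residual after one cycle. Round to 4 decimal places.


ADMM iteration with rho = 3.0, z^k = 1.8197, u^k = -0.1852
Step 1: x-update.
Minimize 4*x^2 - 10*x + (3.0/2)*(x - 1.8197 - 0.1852)^2
FOC: (2*4 + 3.0)*x = 10 + 3.0*(1.8197 + 0.1852)
x^{k+1} = 1.4559
Step 2: z-update.
Minimize 7*z^2 - 8*z + (3.0/2)*(1.4559 - z - 0.1852)^2
FOC: (2*7 + 3.0)*z = 8 + 3.0*(1.4559 - 0.1852)
z^{k+1} = 0.6948
Step 3: u-update.
u^{k+1} = -0.1852 + 1.4559 - 0.6948 = 0.5759
Step 4: Primal residual = |1.4559 - 0.6948| = 0.7611


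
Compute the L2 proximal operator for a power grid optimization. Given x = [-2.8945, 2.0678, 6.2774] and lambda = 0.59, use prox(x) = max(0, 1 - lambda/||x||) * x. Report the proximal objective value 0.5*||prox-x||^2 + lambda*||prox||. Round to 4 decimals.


Step 1: Compute ||x||.
||x|| = 7.2152
Step 2: Compute scaling factor.
scale = max(0, 1 - 0.59/7.2152) = 0.9182
Step 3: prox(x) = [-2.6578, 1.8987, 5.7641]
||prox(x)|| = 6.6252
Step 4: Proximal objective.
0.5*||prox-x||^2 = 0.1741
lambda*||prox|| = 3.9089
Total = 4.0829


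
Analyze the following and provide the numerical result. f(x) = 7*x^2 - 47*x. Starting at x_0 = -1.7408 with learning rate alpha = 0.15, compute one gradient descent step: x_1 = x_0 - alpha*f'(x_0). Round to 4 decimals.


We compute the gradient at x_0 and apply the update.
f'(x) = 14*x - 47
f'(-1.7408) = 14*-1.7408 - 47 = -71.3712
x_1 = -1.7408 - 0.15*-71.3712 = 8.9649


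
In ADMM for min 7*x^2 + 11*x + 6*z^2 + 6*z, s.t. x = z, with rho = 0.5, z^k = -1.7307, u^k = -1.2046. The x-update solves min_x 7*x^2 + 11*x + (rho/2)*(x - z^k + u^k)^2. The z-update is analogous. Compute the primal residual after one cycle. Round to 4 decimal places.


ADMM iteration with rho = 0.5, z^k = -1.7307, u^k = -1.2046
Step 1: x-update.
Minimize 7*x^2 + 11*x + (0.5/2)*(x + 1.7307 - 1.2046)^2
FOC: (2*7 + 0.5)*x = -11 + 0.5*(-1.7307 + 1.2046)
x^{k+1} = -0.7768
Step 2: z-update.
Minimize 6*z^2 + 6*z + (0.5/2)*(-0.7768 - z - 1.2046)^2
FOC: (2*6 + 0.5)*z = -6 + 0.5*(-0.7768 - 1.2046)
z^{k+1} = -0.5593
Step 3: u-update.
u^{k+1} = -1.2046 - 0.7768 + 0.5593 = -1.4221
Step 4: Primal residual = |-0.7768 + 0.5593| = 0.2175


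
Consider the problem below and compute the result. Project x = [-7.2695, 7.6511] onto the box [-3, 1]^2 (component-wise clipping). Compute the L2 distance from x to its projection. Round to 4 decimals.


Project each component onto [-3, 1].
clip(-7.2695) = -3.0, clip(7.6511) = 1.0
Projection = [-3.0, 1.0]
Squared diffs: [18.2286, 44.2371]
Distance = sqrt(62.4657) = 7.9035


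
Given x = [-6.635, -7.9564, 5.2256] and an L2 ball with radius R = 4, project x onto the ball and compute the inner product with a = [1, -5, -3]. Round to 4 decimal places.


Step 1: Compute ||x|| (intermediates to 6 decimals).
||x|| = sqrt((-6.635)^2 + (-7.9564)^2 + 5.2256^2) = 11.603207
Step 2: Project.
Since ||x|| > R, scale = R/||x|| = 4/11.603207 = 0.344732, proj(x) = scale * x
proj(x) = [-2.287297, -2.742826, 1.801432]
Step 3: Dot product.
a^T * proj(x) = 1*(-2.287297) - 5*(-2.742826) - 3*1.801432 = 6.0225


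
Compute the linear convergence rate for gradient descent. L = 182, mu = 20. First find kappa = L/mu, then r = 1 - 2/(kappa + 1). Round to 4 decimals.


Step 1: Compute the condition number.
kappa = L/mu = 182/20 = 9.1
Step 2: Compute the convergence rate.
r = 1 - 2/(kappa + 1) = 1 - 2*mu/(L + mu) = (L - mu)/(L + mu) = 162/202 = 0.802


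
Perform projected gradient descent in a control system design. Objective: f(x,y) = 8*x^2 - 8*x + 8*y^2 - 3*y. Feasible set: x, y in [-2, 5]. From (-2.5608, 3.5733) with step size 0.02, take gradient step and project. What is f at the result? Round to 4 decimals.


Step 1: Compute gradient at (-2.5608, 3.5733).
grad_x = 2*8*-2.5608 - 8 = -48.9728
grad_y = 2*8*3.5733 - 3 = 54.1728
Step 2: Gradient step.
x_raw = -2.5608 - 0.02*-48.9728 = -1.5813
y_raw = 3.5733 - 0.02*54.1728 = 2.4898
Step 3: Project onto [-2, 5].
x_proj = clip(-1.5813) = -1.5813
y_proj = clip(2.4898) = 2.4898
Step 4: Evaluate f.
f(-1.5813, 2.4898) = 74.781


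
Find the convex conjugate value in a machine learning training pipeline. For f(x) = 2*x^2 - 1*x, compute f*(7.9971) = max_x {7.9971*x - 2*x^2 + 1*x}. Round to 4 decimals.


f*(y) = sup_x {y*x - a*x^2 - b*x} = sup_x {(y-b)*x - a*x^2}
FOC: (y - b) - 2a*x = 0 => x* = (y - b)/(2a)
x* = (7.9971 + 1)/(2*2) = 2.2493
f*(7.9971) = (y-b)^2/(4a) = (7.9971 + 1)^2/(4*2)
= 80.9478/8 = 10.1185


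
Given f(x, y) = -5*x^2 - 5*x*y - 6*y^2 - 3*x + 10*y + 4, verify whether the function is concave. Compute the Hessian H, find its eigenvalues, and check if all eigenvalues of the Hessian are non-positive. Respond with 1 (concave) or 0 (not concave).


The Hessian of f(x,y) = -5*x^2 - 5*x*y - 6*y^2 - 3*x + 10*y + 4 is:
H = [[-10, -5], [-5, -12]]
Trace = -10 - 12 = -22
Determinant = -10*-12 - (-5)^2 = 95
Discriminant = (-22)^2 - 4*95 = 104.0
Eigenvalues: lambda_1 = -16.099, lambda_2 = -5.901
The function is concave.

1


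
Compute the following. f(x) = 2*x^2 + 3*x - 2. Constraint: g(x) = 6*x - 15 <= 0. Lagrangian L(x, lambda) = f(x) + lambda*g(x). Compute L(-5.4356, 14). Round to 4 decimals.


Step 1: Evaluate f(x).
f(-5.4356) = 2*(-5.4356)^2 + 3*(-5.4356) - 2 = 40.7847
Step 2: Evaluate g(x).
g(-5.4356) = 6*-5.4356 - 15 = -47.6136
Step 3: Compute Lagrangian.
L = 40.7847 + 14*-47.6136 = -625.8057


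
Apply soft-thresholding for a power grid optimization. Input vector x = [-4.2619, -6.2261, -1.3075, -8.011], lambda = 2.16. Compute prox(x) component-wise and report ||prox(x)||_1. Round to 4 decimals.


Soft-thresholding with lambda = 2.16:
prox(-4.2619) = sign(-4.2619)*max(|-4.2619| - 2.16, 0) = -2.1019
prox(-6.2261) = sign(-6.2261)*max(|-6.2261| - 2.16, 0) = -4.0661
prox(-1.3075) = sign(-1.3075)*max(|-1.3075| - 2.16, 0) = 0.0
prox(-8.011) = sign(-8.011)*max(|-8.011| - 2.16, 0) = -5.851
prox(x) = [-2.1019, -4.0661, 0.0, -5.851]
||prox(x)||_1 = 2.1019 + 4.0661 + 0.0 + 5.851 = 12.019


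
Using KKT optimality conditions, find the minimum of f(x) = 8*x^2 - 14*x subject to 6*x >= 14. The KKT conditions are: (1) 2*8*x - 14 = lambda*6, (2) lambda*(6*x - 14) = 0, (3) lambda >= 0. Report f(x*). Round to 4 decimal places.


Step 1: Try lambda = 0 (constraint inactive).
x_unc = 14/(2*8) = 0.875
Check: 6*0.875 = 5.25 < 14 -- violated!
Step 2: Constraint must be active: 6*x = 14
x* = 14/6 = 7/3 = 2.3333 (rounded; the exact value 7/3 is used below)
lambda = (2*8*(7/3) - 14)/6 = 3.8889
Step 3: Compute optimal value.
f(x*) = 8*(7/3)^2 - 14*(7/3) = 10.8889


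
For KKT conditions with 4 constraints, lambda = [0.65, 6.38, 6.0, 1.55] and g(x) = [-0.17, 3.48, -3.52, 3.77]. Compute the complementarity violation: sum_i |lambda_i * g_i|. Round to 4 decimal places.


KKT complementary slackness check:
lambda_1 * g_1 = 0.65 * -0.17 = -0.1105
lambda_2 * g_2 = 6.38 * 3.48 = 22.2024
lambda_3 * g_3 = 6.0 * -3.52 = -21.12
lambda_4 * g_4 = 1.55 * 3.77 = 5.8435
Total violation = 0.1105 + 22.2024 + 21.12 + 5.8435 = 49.2764


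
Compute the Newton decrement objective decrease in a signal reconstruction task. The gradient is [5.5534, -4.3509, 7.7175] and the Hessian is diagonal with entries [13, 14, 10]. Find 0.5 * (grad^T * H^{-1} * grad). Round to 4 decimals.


Step 1: H is diagonal, so H^(-1) * g = [0.4272, -0.3108, 0.7718].
Step 2: g^T H^(-1) g = sum_i g_i^2 / H_ii
  = (5.5534)^2/13 + (-4.3509)^2/14 + (7.7175)^2/10
  = 2.3723 + 1.3522 + 5.956 = 9.6805
Step 3: Objective decrease = 0.5 * g^T H^(-1) g = 4.8402


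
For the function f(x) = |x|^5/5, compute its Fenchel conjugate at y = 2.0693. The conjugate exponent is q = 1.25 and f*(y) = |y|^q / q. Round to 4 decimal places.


The conjugate exponent q satisfies 1/p + 1/q = 1.
p = 5, so q = 5/(5 - 1) = 1.25
|y|^q = 2.0693^1.25 = 2.4819
f*(2.0693) = 2.4819 / 1.25 = 1.9855


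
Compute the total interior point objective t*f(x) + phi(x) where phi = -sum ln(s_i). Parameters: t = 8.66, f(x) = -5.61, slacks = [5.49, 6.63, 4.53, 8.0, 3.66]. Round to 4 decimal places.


Step 1: Compute log-barrier.
ln values: [1.7029, 1.8916, 1.5107, 2.0794, 1.2975]
phi = -(1.7029 + 1.8916 + 1.5107 + 2.0794 + 1.2975) = -8.4822
Step 2: Compute augmented objective.
t*f(x) = 8.66*-5.61 = -48.5826
Total = -48.5826 - 8.4822 = -57.0648


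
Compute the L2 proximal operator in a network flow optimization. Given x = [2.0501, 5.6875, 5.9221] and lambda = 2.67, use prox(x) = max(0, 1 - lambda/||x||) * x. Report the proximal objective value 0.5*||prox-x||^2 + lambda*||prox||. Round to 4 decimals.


Step 1: Compute ||x||.
||x|| = 8.463
Step 2: Compute scaling factor.
scale = max(0, 1 - 2.67/8.463) = 0.6845
Step 3: prox(x) = [1.4033, 3.8931, 4.0537]
||prox(x)|| = 5.793
Step 4: Proximal objective.
0.5*||prox-x||^2 = 3.5645
lambda*||prox|| = 15.4673
Total = 19.0317


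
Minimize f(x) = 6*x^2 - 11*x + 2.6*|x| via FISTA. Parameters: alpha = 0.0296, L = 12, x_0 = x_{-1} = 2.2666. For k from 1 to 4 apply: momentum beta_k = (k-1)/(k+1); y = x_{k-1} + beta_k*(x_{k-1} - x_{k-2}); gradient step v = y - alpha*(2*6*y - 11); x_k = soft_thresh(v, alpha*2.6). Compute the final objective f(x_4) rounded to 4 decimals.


FISTA on f(x) = 6*x^2 - 11*x + 2.6*|x|
L = 12, alpha = 0.0296
Iteration 1: beta = 0.0, y = 2.2666 + 0.0*(2.2666 - 2.2666) = 2.2666
  grad(y) = 16.1992, v = y - alpha*grad = 1.7871
  prox(v) = soft_thresh(1.7871, 0.077) = 1.7101
Iteration 2: beta = 0.3333, y = 1.7101 + 0.3333*(1.7101 - 2.2666) = 1.5247
  grad(y) = 7.2959, v = y - alpha*grad = 1.3087
  prox(v) = soft_thresh(1.3087, 0.077) = 1.2317
Iteration 3: beta = 0.5, y = 1.2317 + 0.5*(1.2317 - 1.7101) = 0.9925
  grad(y) = 0.9105, v = y - alpha*grad = 0.9656
  prox(v) = soft_thresh(0.9656, 0.077) = 0.8886
Iteration 4: beta = 0.6, y = 0.8886 + 0.6*(0.8886 - 1.2317) = 0.6828
  grad(y) = -2.8069, v = y - alpha*grad = 0.7658
  prox(v) = soft_thresh(0.7658, 0.077) = 0.6889
f(x_4) = 6*0.6889^2 - 11*0.6889 + 2.6*|0.6889| = -2.9393


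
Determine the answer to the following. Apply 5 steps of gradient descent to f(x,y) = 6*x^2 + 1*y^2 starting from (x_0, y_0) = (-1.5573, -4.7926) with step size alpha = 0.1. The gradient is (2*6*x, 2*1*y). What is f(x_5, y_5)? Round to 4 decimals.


Gradient descent on f(x,y) = 6*x^2 + 1*y^2.
Starting point: (-1.5573, -4.7926), alpha = 0.1
Step 1: grad_x = 2*6*-1.5573 = -18.6876, grad_y = 2*1*-4.7926 = -9.5852
  x_1 = -1.5573 - 0.1*-18.6876 = 0.3115
  y_1 = -4.7926 - 0.1*-9.5852 = -3.8341
Step 2: grad_x = 2*6*0.3115 = 3.7375, grad_y = 2*1*-3.8341 = -7.6682
  x_2 = 0.3115 - 0.1*3.7375 = -0.0623
  y_2 = -3.8341 - 0.1*-7.6682 = -3.0673
Step 3: grad_x = 2*6*-0.0623 = -0.7475, grad_y = 2*1*-3.0673 = -6.1345
  x_3 = -0.0623 - 0.1*-0.7475 = 0.0125
  y_3 = -3.0673 - 0.1*-6.1345 = -2.4538
Step 4: grad_x = 2*6*0.0125 = 0.1495, grad_y = 2*1*-2.4538 = -4.9076
  x_4 = 0.0125 - 0.1*0.1495 = -0.0025
  y_4 = -2.4538 - 0.1*-4.9076 = -1.963
Step 5: grad_x = 2*6*-0.0025 = -0.0299, grad_y = 2*1*-1.963 = -3.9261
  x_5 = -0.0025 - 0.1*-0.0299 = 0.0005
  y_5 = -1.963 - 0.1*-3.9261 = -1.5704
f(0.0005, -1.5704) = 6*0.0005^2 + 1*(-1.5704)^2 = 2.4663


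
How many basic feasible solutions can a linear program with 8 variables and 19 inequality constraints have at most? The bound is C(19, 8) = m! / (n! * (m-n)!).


Each vertex corresponds to some choice of n active constraints out of m, so the number of vertices is at most C(m, n) = m! / (n!(m-n)!).
m = 19, n = 8
Numerator: 19 * 18 * 17 * 16 * 15 * 14 * 13 * 12
Denominator: 8! = 40320
C(19, 8) = 75582


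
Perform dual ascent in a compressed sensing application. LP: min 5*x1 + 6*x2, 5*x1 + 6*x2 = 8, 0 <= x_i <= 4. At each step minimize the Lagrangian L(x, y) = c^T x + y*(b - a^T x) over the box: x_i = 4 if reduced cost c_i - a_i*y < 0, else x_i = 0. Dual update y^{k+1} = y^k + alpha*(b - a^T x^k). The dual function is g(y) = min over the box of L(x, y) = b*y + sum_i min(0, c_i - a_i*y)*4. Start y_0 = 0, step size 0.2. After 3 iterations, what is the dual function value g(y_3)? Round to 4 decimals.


Dual ascent for LP: min 5*x1 + 6*x2, 5*x1 + 6*x2 = 8, 0 <= x_i <= 4
Step 1: y^k = 0.0, reduced costs: (5.0, 6.0)
  x^k = (0.0, 0.0), subgradient = b - a^T x = 8.0
  y^{k+1} = 0.0 + 0.2*8.0 = 1.6
Step 2: y^k = 1.6, reduced costs: (-3.0, -3.6)
  x^k = (4.0, 4.0), subgradient = b - a^T x = -36.0
  y^{k+1} = 1.6 + 0.2*-36.0 = -5.6
Step 3: y^k = -5.6, reduced costs: (33.0, 39.6)
  x^k = (0.0, 0.0), subgradient = b - a^T x = 8.0
  y^{k+1} = -5.6 + 0.2*8.0 = -4.0
Dual objective at y_3 = -4.0: reduced costs (25.0, 30.0), box minimizer x = (0.0, 0.0)
g(y_3) = b*y + (c1 - a1*y)*x1 + (c2 - a2*y)*x2 = 8*(-4.0) + 25.0*0.0 + 30.0*0.0 = -32.0 + 0.0 + 0.0 = -32.0


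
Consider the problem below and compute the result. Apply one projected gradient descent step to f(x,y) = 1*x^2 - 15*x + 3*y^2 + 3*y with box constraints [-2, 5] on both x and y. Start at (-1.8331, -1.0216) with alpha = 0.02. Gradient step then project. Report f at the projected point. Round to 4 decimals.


Step 1: Compute gradient at (-1.8331, -1.0216).
grad_x = 2*1*-1.8331 - 15 = -18.6662
grad_y = 2*3*-1.0216 + 3 = -3.1296
Step 2: Gradient step.
x_raw = -1.8331 - 0.02*-18.6662 = -1.4598
y_raw = -1.0216 - 0.02*-3.1296 = -0.959
Step 3: Project onto [-2, 5].
x_proj = clip(-1.4598) = -1.4598
y_proj = clip(-0.959) = -0.959
Step 4: Evaluate f.
f(-1.4598, -0.959) = 23.9097


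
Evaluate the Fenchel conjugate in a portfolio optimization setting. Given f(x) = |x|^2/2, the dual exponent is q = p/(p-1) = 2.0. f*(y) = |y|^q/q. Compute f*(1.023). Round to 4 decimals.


The conjugate exponent q satisfies 1/p + 1/q = 1.
p = 2, so q = 2/(2 - 1) = 2.0
|y|^q = 1.023^2.0 = 1.0465
f*(1.023) = 1.0465 / 2.0 = 0.5233


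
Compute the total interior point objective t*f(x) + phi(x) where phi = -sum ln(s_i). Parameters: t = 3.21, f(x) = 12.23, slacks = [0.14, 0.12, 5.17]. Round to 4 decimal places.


Step 1: Compute log-barrier.
ln values: [-1.9661, -2.1203, 1.6429]
phi = -(-1.9661 - 2.1203 + 1.6429) = 2.4435
Step 2: Compute augmented objective.
t*f(x) = 3.21*12.23 = 39.2583
Total = 39.2583 + 2.4435 = 41.7018


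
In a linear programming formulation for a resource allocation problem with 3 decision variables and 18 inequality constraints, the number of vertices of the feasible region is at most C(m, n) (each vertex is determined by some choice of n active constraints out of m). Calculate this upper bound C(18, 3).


Each vertex corresponds to some choice of n active constraints out of m, so the number of vertices is at most C(m, n) = m! / (n!(m-n)!).
m = 18, n = 3
Numerator: 18 * 17 * 16
Denominator: 3! = 6
C(18, 3) = 816


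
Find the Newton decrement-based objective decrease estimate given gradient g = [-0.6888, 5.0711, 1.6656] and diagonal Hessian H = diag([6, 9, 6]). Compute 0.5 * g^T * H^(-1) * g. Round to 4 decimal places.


Step 1: H is diagonal, so H^(-1) * g = [-0.1148, 0.5635, 0.2776].
Step 2: g^T H^(-1) g = sum_i g_i^2 / H_ii
  = (-0.6888)^2/6 + (5.0711)^2/9 + (1.6656)^2/6
  = 0.0791 + 2.8573 + 0.4624 = 3.3988
Step 3: Objective decrease = 0.5 * g^T H^(-1) g = 1.6994


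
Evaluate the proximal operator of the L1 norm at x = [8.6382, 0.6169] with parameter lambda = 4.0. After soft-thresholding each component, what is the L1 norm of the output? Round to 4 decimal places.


Soft-thresholding with lambda = 4.0:
prox(8.6382) = sign(8.6382)*max(|8.6382| - 4.0, 0) = 4.6382
prox(0.6169) = sign(0.6169)*max(|0.6169| - 4.0, 0) = 0.0
prox(x) = [4.6382, 0.0]
||prox(x)||_1 = 4.6382 + 0.0 = 4.6382


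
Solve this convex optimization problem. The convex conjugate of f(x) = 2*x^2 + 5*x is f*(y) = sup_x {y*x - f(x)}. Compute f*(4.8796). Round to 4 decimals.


f*(y) = sup_x {y*x - a*x^2 - b*x} = sup_x {(y-b)*x - a*x^2}
FOC: (y - b) - 2a*x = 0 => x* = (y - b)/(2a)
x* = (4.8796 - 5)/(2*2) = -0.0301
f*(4.8796) = (y-b)^2/(4a) = (4.8796 - 5)^2/(4*2)
= 0.0145/8 = 0.0018


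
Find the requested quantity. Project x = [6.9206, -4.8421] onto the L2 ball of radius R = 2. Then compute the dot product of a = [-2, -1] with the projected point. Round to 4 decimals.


Step 1: Compute ||x|| (intermediates to 6 decimals).
||x|| = sqrt(6.9206^2 + (-4.8421)^2) = 8.446339
Step 2: Project.
Since ||x|| > R, scale = R/||x|| = 2/8.446339 = 0.236789, proj(x) = scale * x
proj(x) = [1.638722, -1.146556]
Step 3: Dot product.
a^T * proj(x) = -2*1.638722 - 1*(-1.146556) = -2.1309


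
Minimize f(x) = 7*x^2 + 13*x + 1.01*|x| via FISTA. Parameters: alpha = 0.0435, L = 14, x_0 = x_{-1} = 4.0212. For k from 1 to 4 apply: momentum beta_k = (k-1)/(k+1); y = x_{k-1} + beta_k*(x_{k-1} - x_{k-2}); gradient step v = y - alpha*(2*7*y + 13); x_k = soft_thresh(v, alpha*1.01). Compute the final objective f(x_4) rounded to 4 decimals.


FISTA on f(x) = 7*x^2 + 13*x + 1.01*|x|
L = 14, alpha = 0.0435
Iteration 1: beta = 0.0, y = 4.0212 + 0.0*(4.0212 - 4.0212) = 4.0212
  grad(y) = 69.2968, v = y - alpha*grad = 1.0068
  prox(v) = soft_thresh(1.0068, 0.0439) = 0.9629
Iteration 2: beta = 0.3333, y = 0.9629 + 0.3333*(0.9629 - 4.0212) = -0.0566
  grad(y) = 12.2077, v = y - alpha*grad = -0.5876
  prox(v) = soft_thresh(-0.5876, 0.0439) = -0.5437
Iteration 3: beta = 0.5, y = -0.5437 + 0.5*(-0.5437 - 0.9629) = -1.297
  grad(y) = -5.1575, v = y - alpha*grad = -1.0726
  prox(v) = soft_thresh(-1.0726, 0.0439) = -1.0287
Iteration 4: beta = 0.6, y = -1.0287 + 0.6*(-1.0287 + 0.5437) = -1.3197
  grad(y) = -5.4754, v = y - alpha*grad = -1.0815
  prox(v) = soft_thresh(-1.0815, 0.0439) = -1.0376
f(x_4) = 7*(-1.0376)^2 + 13*(-1.0376) + 1.01*|-1.0376| = -4.9046
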